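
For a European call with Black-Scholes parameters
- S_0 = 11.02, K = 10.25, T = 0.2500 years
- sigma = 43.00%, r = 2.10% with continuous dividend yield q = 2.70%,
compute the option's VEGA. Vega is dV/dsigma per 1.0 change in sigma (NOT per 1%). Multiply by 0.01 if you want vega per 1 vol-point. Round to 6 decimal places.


d1 = 0.4374260379; d2 = 0.2224260379
phi(d1) = 0.3625440472; exp(-qT) = 0.9932727301; exp(-rT) = 0.9947637572
Vega = S * exp(-qT) * phi(d1) * sqrt(T) = 11.0200 * 0.9932727301 * 0.3625440472 * 0.5000000000 = 1.984179

Answer: Vega = 1.984179


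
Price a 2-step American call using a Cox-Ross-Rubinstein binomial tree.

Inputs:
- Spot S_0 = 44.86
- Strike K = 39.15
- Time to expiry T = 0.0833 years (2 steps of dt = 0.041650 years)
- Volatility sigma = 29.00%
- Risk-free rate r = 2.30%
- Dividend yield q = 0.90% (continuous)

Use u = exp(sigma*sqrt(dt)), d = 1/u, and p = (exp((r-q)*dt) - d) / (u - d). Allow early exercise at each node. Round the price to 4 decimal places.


dt = T/N = 0.041650
u = exp(sigma*sqrt(dt)) = 1.060971; d = 1/u = 0.942533
p = (exp((r-q)*dt) - d) / (u - d) = 0.490133
Discount per step: exp(-r*dt) = 0.999043
Stock lattice S(k, i) with i counting down-moves:
  k=0: S(0,0) = 44.8600
  k=1: S(1,0) = 47.5951; S(1,1) = 42.2820
  k=2: S(2,0) = 50.4970; S(2,1) = 44.8600; S(2,2) = 39.8522
Terminal payoffs V(N, i) = max(S_T - K, 0):
  V(2,0) = 11.347047; V(2,1) = 5.710000; V(2,2) = 0.702224
Backward induction: V(k, i) = exp(-r*dt) * [p * V(k+1, i) + (1-p) * V(k+1, i+1)]; then take max(V_cont, immediate exercise) for American.
  V(1,0) = exp(-r*dt) * [p*11.347047 + (1-p)*5.710000] = 8.464790; exercise = 8.445142; V(1,0) = max -> 8.464790
  V(1,1) = exp(-r*dt) * [p*5.710000 + (1-p)*0.702224] = 3.153678; exercise = 3.132038; V(1,1) = max -> 3.153678
  V(0,0) = exp(-r*dt) * [p*8.464790 + (1-p)*3.153678] = 5.751317; exercise = 5.710000; V(0,0) = max -> 5.751317

Answer: Price = V(0,0) = 5.7513


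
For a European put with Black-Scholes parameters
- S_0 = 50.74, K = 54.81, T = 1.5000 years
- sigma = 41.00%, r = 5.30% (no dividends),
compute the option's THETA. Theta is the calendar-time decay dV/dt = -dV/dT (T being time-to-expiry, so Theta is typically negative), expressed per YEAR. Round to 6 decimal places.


d1 = 0.2557364775; d2 = -0.2464089197
phi(d1) = 0.3861076331; exp(-qT) = 1.0000000000; exp(-rT) = 0.9235780200
Theta = -S*exp(-qT)*phi(d1)*sigma/(2*sqrt(T)) + r*K*exp(-rT)*N(-d2) - q*S*exp(-qT)*N(-d1)
N(-d1) = 0.3990771633; N(-d2) = 0.5973171489; sqrt(T) = 1.2247448714
Term 1 = -50.7400 * 1.0000000000 * 0.3861076331 * 0.4100 / (2 * 1.2247448714) = -3.2791937823
Term 2 = 0.0530 * 54.8100 * 0.9235780200 * 0.5973171489 = 1.6025597982
Term 3 = 0 (no dividend yield, q = 0)
Theta = -3.2791937823 + (1.6025597982) + (0.0000000000) = -1.676634

Answer: Theta = -1.676634


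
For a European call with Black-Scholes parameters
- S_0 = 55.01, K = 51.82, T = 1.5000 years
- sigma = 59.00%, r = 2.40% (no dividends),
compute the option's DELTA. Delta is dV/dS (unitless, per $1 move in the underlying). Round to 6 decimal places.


d1 = 0.4937919616; d2 = -0.2288075126
phi(d1) = 0.3531530368; exp(-qT) = 1.0000000000; exp(-rT) = 0.9646402935
N(d1) = 0.6892734446
Delta = exp(-qT) * N(d1) = 1.0000000000 * 0.6892734446 = 0.689273

Answer: Delta = 0.689273


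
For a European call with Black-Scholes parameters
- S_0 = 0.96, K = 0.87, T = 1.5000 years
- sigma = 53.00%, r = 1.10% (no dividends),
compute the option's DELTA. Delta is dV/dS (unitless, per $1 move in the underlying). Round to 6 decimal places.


Answer: Delta = 0.692036

Derivation:
d1 = 0.5016294220; d2 = -0.1474853599
phi(d1) = 0.3517781451; exp(-qT) = 1.0000000000; exp(-rT) = 0.9836353794
N(d1) = 0.6920358904
Delta = exp(-qT) * N(d1) = 1.0000000000 * 0.6920358904 = 0.692036


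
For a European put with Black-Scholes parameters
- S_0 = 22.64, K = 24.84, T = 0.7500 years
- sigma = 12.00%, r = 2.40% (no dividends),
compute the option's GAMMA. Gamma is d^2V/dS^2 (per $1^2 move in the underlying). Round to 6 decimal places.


d1 = -0.6671956295; d2 = -0.7711186779
phi(d1) = 0.3193353300; exp(-qT) = 1.0000000000; exp(-rT) = 0.9821610324
Gamma = exp(-qT) * phi(d1) / (S * sigma * sqrt(T)) = 1.0000000000 * 0.3193353300 / (22.6400 * 0.1200 * 0.8660254038) = 0.135725

Answer: Gamma = 0.135725


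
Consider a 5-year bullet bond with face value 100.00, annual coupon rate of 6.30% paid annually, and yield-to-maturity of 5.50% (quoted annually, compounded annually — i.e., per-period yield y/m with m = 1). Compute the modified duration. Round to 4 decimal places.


Coupon per period c = face * coupon_rate / m = 6.300000
Periods per year m = 1; per-period yield y/m = 0.055000
Number of cashflows N = 5
Cashflows (t years, CF_t, discount factor 1/(1+y/m)^(m*t), PV):
  t = 1.0000: CF_t = 6.300000, DF = 0.947867, PV = 5.971564
  t = 2.0000: CF_t = 6.300000, DF = 0.898452, PV = 5.660250
  t = 3.0000: CF_t = 6.300000, DF = 0.851614, PV = 5.365166
  t = 4.0000: CF_t = 6.300000, DF = 0.807217, PV = 5.085465
  t = 5.0000: CF_t = 106.300000, DF = 0.765134, PV = 81.333782
Price P = sum_t PV_t = 103.416228
First compute Macaulay numerator sum_t t * PV_t:
  t * PV_t at t = 1.0000: 5.971564
  t * PV_t at t = 2.0000: 11.320500
  t * PV_t at t = 3.0000: 16.095498
  t * PV_t at t = 4.0000: 20.341862
  t * PV_t at t = 5.0000: 406.668909
Macaulay duration D = 460.398334 / 103.416228 = 4.451896
Modified duration = D / (1 + y/m) = 4.451896 / (1 + 0.055000) = 4.219807

Answer: Modified duration = 4.2198


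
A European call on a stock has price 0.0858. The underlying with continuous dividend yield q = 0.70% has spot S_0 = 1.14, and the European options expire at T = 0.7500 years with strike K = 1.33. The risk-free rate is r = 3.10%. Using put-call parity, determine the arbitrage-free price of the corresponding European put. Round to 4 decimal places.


Put-call parity: C - P = S_0 * exp(-qT) - K * exp(-rT).
S_0 * exp(-qT) = 1.1400 * 0.99476376 = 1.13403068
K * exp(-rT) = 1.3300 * 0.97701820 = 1.29943420
P = C - S*exp(-qT) + K*exp(-rT)
P = 0.0858 - 1.13403068 + 1.29943420 = 0.2512

Answer: Put price = 0.2512


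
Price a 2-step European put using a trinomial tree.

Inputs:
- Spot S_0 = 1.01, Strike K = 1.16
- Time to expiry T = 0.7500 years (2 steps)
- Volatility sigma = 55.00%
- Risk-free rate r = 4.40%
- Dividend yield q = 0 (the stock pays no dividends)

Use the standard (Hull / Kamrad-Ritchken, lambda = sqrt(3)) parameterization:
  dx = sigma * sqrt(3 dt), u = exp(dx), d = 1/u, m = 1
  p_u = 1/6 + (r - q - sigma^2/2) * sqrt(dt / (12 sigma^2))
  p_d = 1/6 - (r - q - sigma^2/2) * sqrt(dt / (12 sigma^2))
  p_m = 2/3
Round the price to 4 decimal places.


Answer: Price = V(0,0) = 0.2601

Derivation:
dt = T/N = 0.375000; dx = sigma*sqrt(3*dt) = 0.583363
u = exp(dx) = 1.792055; d = 1/u = 0.558019
p_u = 0.132195, p_m = 0.666667, p_d = 0.201138
Discount per step: exp(-r*dt) = 0.983635
Stock lattice S(k, j) with j the centered position index:
  k=0: S(0,+0) = 1.0100
  k=1: S(1,-1) = 0.5636; S(1,+0) = 1.0100; S(1,+1) = 1.8100
  k=2: S(2,-2) = 0.3145; S(2,-1) = 0.5636; S(2,+0) = 1.0100; S(2,+1) = 1.8100; S(2,+2) = 3.2436
Terminal payoffs V(N, j) = max(K - S_T, 0):
  V(2,-2) = 0.845501; V(2,-1) = 0.596401; V(2,+0) = 0.150000; V(2,+1) = 0.000000; V(2,+2) = 0.000000
Backward induction: V(k, j) = exp(-r*dt) * [p_u * V(k+1, j+1) + p_m * V(k+1, j) + p_d * V(k+1, j-1)]
  V(1,-1) = exp(-r*dt) * [p_u*0.150000 + p_m*0.596401 + p_d*0.845501] = 0.577879
  V(1,+0) = exp(-r*dt) * [p_u*0.000000 + p_m*0.150000 + p_d*0.596401] = 0.216359
  V(1,+1) = exp(-r*dt) * [p_u*0.000000 + p_m*0.000000 + p_d*0.150000] = 0.029677
  V(0,+0) = exp(-r*dt) * [p_u*0.029677 + p_m*0.216359 + p_d*0.577879] = 0.260069


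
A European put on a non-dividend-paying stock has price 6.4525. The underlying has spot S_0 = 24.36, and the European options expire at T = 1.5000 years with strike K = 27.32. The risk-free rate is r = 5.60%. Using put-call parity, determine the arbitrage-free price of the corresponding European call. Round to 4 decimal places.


Put-call parity: C - P = S_0 * exp(-qT) - K * exp(-rT).
S_0 * exp(-qT) = 24.3600 * 1.00000000 = 24.36000000
K * exp(-rT) = 27.3200 * 0.91943126 = 25.11886192
C = P + S*exp(-qT) - K*exp(-rT)
C = 6.4525 + 24.36000000 - 25.11886192 = 5.6936

Answer: Call price = 5.6936


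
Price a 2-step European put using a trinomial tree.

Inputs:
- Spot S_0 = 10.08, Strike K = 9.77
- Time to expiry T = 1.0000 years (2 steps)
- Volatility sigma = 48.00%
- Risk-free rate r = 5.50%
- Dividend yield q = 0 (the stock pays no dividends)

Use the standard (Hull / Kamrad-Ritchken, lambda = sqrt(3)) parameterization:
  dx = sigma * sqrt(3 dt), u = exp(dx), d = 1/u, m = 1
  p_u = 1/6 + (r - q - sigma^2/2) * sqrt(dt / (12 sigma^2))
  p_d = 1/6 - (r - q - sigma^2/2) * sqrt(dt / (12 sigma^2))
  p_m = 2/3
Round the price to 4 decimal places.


dt = T/N = 0.500000; dx = sigma*sqrt(3*dt) = 0.587878
u = exp(dx) = 1.800164; d = 1/u = 0.555505
p_u = 0.141066, p_m = 0.666667, p_d = 0.192267
Discount per step: exp(-r*dt) = 0.972875
Stock lattice S(k, j) with j the centered position index:
  k=0: S(0,+0) = 10.0800
  k=1: S(1,-1) = 5.5995; S(1,+0) = 10.0800; S(1,+1) = 18.1456
  k=2: S(2,-2) = 3.1105; S(2,-1) = 5.5995; S(2,+0) = 10.0800; S(2,+1) = 18.1456; S(2,+2) = 32.6651
Terminal payoffs V(N, j) = max(K - S_T, 0):
  V(2,-2) = 6.659454; V(2,-1) = 4.170509; V(2,+0) = 0.000000; V(2,+1) = 0.000000; V(2,+2) = 0.000000
Backward induction: V(k, j) = exp(-r*dt) * [p_u * V(k+1, j+1) + p_m * V(k+1, j) + p_d * V(k+1, j-1)]
  V(1,-1) = exp(-r*dt) * [p_u*0.000000 + p_m*4.170509 + p_d*6.659454] = 3.950585
  V(1,+0) = exp(-r*dt) * [p_u*0.000000 + p_m*0.000000 + p_d*4.170509] = 0.780102
  V(1,+1) = exp(-r*dt) * [p_u*0.000000 + p_m*0.000000 + p_d*0.000000] = 0.000000
  V(0,+0) = exp(-r*dt) * [p_u*0.000000 + p_m*0.780102 + p_d*3.950585] = 1.244925

Answer: Price = V(0,0) = 1.2449


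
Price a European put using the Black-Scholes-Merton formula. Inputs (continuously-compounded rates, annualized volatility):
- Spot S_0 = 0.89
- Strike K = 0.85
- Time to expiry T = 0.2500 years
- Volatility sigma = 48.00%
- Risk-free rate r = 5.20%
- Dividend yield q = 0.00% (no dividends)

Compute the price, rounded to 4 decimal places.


Answer: Price = 0.0596

Derivation:
d1 = (ln(S/K) + (r - q + 0.5*sigma^2) * T) / (sigma * sqrt(T)) = 0.36577131
d2 = d1 - sigma * sqrt(T) = 0.12577131
exp(-rT) = 0.98708414; exp(-qT) = 1.00000000
P = K * exp(-rT) * N(-d2) - S_0 * exp(-qT) * N(-d1)
N(-d1) = 0.35726787; N(-d2) = 0.44995648
P = 0.8500 * 0.98708414 * 0.44995648 - 0.8900 * 1.00000000 * 0.35726787 = 0.0596


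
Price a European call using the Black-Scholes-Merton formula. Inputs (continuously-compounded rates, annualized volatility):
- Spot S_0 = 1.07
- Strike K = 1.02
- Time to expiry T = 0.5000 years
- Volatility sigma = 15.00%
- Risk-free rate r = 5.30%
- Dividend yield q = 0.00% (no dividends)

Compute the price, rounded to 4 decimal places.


d1 = (ln(S/K) + (r - q + 0.5*sigma^2) * T) / (sigma * sqrt(T)) = 0.75406830
d2 = d1 - sigma * sqrt(T) = 0.64800228
exp(-rT) = 0.97384804; exp(-qT) = 1.00000000
C = S_0 * exp(-qT) * N(d1) - K * exp(-rT) * N(d2)
N(d1) = 0.77459589; N(d2) = 0.74150826
C = 1.0700 * 1.00000000 * 0.77459589 - 1.0200 * 0.97384804 * 0.74150826 = 0.0923

Answer: Price = 0.0923


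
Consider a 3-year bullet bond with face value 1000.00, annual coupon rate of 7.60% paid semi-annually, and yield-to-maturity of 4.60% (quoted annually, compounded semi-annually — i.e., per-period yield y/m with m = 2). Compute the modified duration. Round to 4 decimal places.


Coupon per period c = face * coupon_rate / m = 38.000000
Periods per year m = 2; per-period yield y/m = 0.023000
Number of cashflows N = 6
Cashflows (t years, CF_t, discount factor 1/(1+y/m)^(m*t), PV):
  t = 0.5000: CF_t = 38.000000, DF = 0.977517, PV = 37.145650
  t = 1.0000: CF_t = 38.000000, DF = 0.955540, PV = 36.310508
  t = 1.5000: CF_t = 38.000000, DF = 0.934056, PV = 35.494143
  t = 2.0000: CF_t = 38.000000, DF = 0.913056, PV = 34.696132
  t = 2.5000: CF_t = 38.000000, DF = 0.892528, PV = 33.916063
  t = 3.0000: CF_t = 1038.000000, DF = 0.872461, PV = 905.614883
Price P = sum_t PV_t = 1083.177379
First compute Macaulay numerator sum_t t * PV_t:
  t * PV_t at t = 0.5000: 18.572825
  t * PV_t at t = 1.0000: 36.310508
  t * PV_t at t = 1.5000: 53.241215
  t * PV_t at t = 2.0000: 69.392264
  t * PV_t at t = 2.5000: 84.790156
  t * PV_t at t = 3.0000: 2716.844650
Macaulay duration D = 2979.151618 / 1083.177379 = 2.750382
Modified duration = D / (1 + y/m) = 2.750382 / (1 + 0.023000) = 2.688546

Answer: Modified duration = 2.6885


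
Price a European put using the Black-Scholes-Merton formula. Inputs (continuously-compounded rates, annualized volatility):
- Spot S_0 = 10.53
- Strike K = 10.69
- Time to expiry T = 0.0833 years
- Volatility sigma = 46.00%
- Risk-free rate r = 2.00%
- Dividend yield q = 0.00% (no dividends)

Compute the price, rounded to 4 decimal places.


d1 = (ln(S/K) + (r - q + 0.5*sigma^2) * T) / (sigma * sqrt(T)) = -0.03465743
d2 = d1 - sigma * sqrt(T) = -0.16742143
exp(-rT) = 0.99833539; exp(-qT) = 1.00000000
P = K * exp(-rT) * N(-d2) - S_0 * exp(-qT) * N(-d1)
N(-d1) = 0.51382355; N(-d2) = 0.56648077
P = 10.6900 * 0.99833539 * 0.56648077 - 10.5300 * 1.00000000 * 0.51382355 = 0.6350

Answer: Price = 0.6350


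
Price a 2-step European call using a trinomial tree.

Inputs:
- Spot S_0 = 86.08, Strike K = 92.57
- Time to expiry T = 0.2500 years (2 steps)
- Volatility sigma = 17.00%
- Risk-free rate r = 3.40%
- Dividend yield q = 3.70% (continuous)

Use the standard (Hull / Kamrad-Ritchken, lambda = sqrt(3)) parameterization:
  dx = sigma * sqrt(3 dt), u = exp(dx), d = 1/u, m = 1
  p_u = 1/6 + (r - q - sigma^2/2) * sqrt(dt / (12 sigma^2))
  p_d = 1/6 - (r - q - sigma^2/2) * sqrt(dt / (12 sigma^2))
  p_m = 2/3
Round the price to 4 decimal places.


dt = T/N = 0.125000; dx = sigma*sqrt(3*dt) = 0.104103
u = exp(dx) = 1.109715; d = 1/u = 0.901132
p_u = 0.156190, p_m = 0.666667, p_d = 0.177143
Discount per step: exp(-r*dt) = 0.995759
Stock lattice S(k, j) with j the centered position index:
  k=0: S(0,+0) = 86.0800
  k=1: S(1,-1) = 77.5695; S(1,+0) = 86.0800; S(1,+1) = 95.5243
  k=2: S(2,-2) = 69.9003; S(2,-1) = 77.5695; S(2,+0) = 86.0800; S(2,+1) = 95.5243; S(2,+2) = 106.0047
Terminal payoffs V(N, j) = max(S_T - K, 0):
  V(2,-2) = 0.000000; V(2,-1) = 0.000000; V(2,+0) = 0.000000; V(2,+1) = 2.954276; V(2,+2) = 13.434731
Backward induction: V(k, j) = exp(-r*dt) * [p_u * V(k+1, j+1) + p_m * V(k+1, j) + p_d * V(k+1, j-1)]
  V(1,-1) = exp(-r*dt) * [p_u*0.000000 + p_m*0.000000 + p_d*0.000000] = 0.000000
  V(1,+0) = exp(-r*dt) * [p_u*2.954276 + p_m*0.000000 + p_d*0.000000] = 0.459472
  V(1,+1) = exp(-r*dt) * [p_u*13.434731 + p_m*2.954276 + p_d*0.000000] = 4.050640
  V(0,+0) = exp(-r*dt) * [p_u*4.050640 + p_m*0.459472 + p_d*0.000000] = 0.935003

Answer: Price = V(0,0) = 0.9350


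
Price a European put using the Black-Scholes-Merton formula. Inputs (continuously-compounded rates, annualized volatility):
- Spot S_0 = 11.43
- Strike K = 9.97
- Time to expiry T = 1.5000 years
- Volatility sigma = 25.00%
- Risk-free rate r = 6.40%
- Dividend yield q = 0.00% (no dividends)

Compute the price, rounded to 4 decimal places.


d1 = (ln(S/K) + (r - q + 0.5*sigma^2) * T) / (sigma * sqrt(T)) = 0.91296041
d2 = d1 - sigma * sqrt(T) = 0.60677419
exp(-rT) = 0.90846402; exp(-qT) = 1.00000000
P = K * exp(-rT) * N(-d2) - S_0 * exp(-qT) * N(-d1)
N(-d1) = 0.18063168; N(-d2) = 0.27200039
P = 9.9700 * 0.90846402 * 0.27200039 - 11.4300 * 1.00000000 * 0.18063168 = 0.3990

Answer: Price = 0.3990


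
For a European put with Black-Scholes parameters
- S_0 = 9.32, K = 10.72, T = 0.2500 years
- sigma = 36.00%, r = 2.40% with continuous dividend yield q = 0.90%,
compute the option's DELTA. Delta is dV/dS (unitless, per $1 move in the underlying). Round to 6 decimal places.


d1 = -0.6666584830; d2 = -0.8466584830
phi(d1) = 0.3194497483; exp(-qT) = 0.9977525294; exp(-rT) = 0.9940179641
N(-d1) = 0.7475048482
Delta = -exp(-qT) * N(-d1) = -0.9977525294 * 0.7475048482 = -0.745825

Answer: Delta = -0.745825


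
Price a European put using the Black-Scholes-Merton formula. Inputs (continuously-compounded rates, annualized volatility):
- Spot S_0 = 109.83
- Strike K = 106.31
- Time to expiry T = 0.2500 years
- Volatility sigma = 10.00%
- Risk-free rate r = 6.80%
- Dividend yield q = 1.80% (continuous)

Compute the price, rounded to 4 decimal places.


d1 = (ln(S/K) + (r - q + 0.5*sigma^2) * T) / (sigma * sqrt(T)) = 0.92648723
d2 = d1 - sigma * sqrt(T) = 0.87648723
exp(-rT) = 0.98314368; exp(-qT) = 0.99551011
P = K * exp(-rT) * N(-d2) - S_0 * exp(-qT) * N(-d1)
N(-d1) = 0.17709642; N(-d2) = 0.19038261
P = 106.3100 * 0.98314368 * 0.19038261 - 109.8300 * 0.99551011 * 0.17709642 = 0.5352

Answer: Price = 0.5352


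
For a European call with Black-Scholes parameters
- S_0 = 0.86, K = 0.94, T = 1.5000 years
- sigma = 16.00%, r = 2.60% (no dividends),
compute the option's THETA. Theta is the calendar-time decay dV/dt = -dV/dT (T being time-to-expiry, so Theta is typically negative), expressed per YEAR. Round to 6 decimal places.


d1 = -0.1569076075; d2 = -0.3528667870
phi(d1) = 0.3940614049; exp(-qT) = 1.0000000000; exp(-rT) = 0.9617507091
Theta = -S*exp(-qT)*phi(d1)*sigma/(2*sqrt(T)) - r*K*exp(-rT)*N(d2) + q*S*exp(-qT)*N(d1)
N(d1) = 0.4376588321; N(d2) = 0.3620941557; sqrt(T) = 1.2247448714
Term 1 = -0.8600 * 1.0000000000 * 0.3940614049 * 0.1600 / (2 * 1.2247448714) = -0.0221363855
Term 2 = -0.0260 * 0.9400 * 0.9617507091 * 0.3620941557 = -0.0085110910
Term 3 = 0 (no dividend yield, q = 0)
Theta = -0.0221363855 + (-0.0085110910) + (0.0000000000) = -0.030647

Answer: Theta = -0.030647


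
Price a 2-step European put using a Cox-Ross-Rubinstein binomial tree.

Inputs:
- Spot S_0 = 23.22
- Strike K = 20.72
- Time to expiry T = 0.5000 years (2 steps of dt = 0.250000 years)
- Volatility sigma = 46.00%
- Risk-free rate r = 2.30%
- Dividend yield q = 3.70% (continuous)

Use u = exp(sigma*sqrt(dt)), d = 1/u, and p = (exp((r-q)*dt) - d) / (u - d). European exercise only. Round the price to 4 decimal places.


Answer: Price = V(0,0) = 1.9114

Derivation:
dt = T/N = 0.250000
u = exp(sigma*sqrt(dt)) = 1.258600; d = 1/u = 0.794534
p = (exp((r-q)*dt) - d) / (u - d) = 0.435223
Discount per step: exp(-r*dt) = 0.994266
Stock lattice S(k, i) with i counting down-moves:
  k=0: S(0,0) = 23.2200
  k=1: S(1,0) = 29.2247; S(1,1) = 18.4491
  k=2: S(2,0) = 36.7822; S(2,1) = 23.2200; S(2,2) = 14.6584
Terminal payoffs V(N, i) = max(K - S_T, 0):
  V(2,0) = 0.000000; V(2,1) = 0.000000; V(2,2) = 6.061594
Backward induction: V(k, i) = exp(-r*dt) * [p * V(k+1, i) + (1-p) * V(k+1, i+1)].
  V(1,0) = exp(-r*dt) * [p*0.000000 + (1-p)*0.000000] = 0.000000
  V(1,1) = exp(-r*dt) * [p*0.000000 + (1-p)*6.061594] = 3.403819
  V(0,0) = exp(-r*dt) * [p*0.000000 + (1-p)*3.403819] = 1.911375


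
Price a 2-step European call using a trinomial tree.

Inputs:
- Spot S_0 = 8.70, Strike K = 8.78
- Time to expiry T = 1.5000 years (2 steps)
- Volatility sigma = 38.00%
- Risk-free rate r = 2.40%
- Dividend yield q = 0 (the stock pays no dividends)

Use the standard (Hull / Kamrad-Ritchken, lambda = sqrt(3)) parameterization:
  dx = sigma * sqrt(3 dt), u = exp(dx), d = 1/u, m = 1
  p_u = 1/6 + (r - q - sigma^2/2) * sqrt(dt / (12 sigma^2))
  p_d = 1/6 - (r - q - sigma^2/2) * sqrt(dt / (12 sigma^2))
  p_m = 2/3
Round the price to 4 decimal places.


dt = T/N = 0.750000; dx = sigma*sqrt(3*dt) = 0.570000
u = exp(dx) = 1.768267; d = 1/u = 0.565525
p_u = 0.134956, p_m = 0.666667, p_d = 0.198377
Discount per step: exp(-r*dt) = 0.982161
Stock lattice S(k, j) with j the centered position index:
  k=0: S(0,+0) = 8.7000
  k=1: S(1,-1) = 4.9201; S(1,+0) = 8.7000; S(1,+1) = 15.3839
  k=2: S(2,-2) = 2.7824; S(2,-1) = 4.9201; S(2,+0) = 8.7000; S(2,+1) = 15.3839; S(2,+2) = 27.2029
Terminal payoffs V(N, j) = max(S_T - K, 0):
  V(2,-2) = 0.000000; V(2,-1) = 0.000000; V(2,+0) = 0.000000; V(2,+1) = 6.603923; V(2,+2) = 18.422885
Backward induction: V(k, j) = exp(-r*dt) * [p_u * V(k+1, j+1) + p_m * V(k+1, j) + p_d * V(k+1, j-1)]
  V(1,-1) = exp(-r*dt) * [p_u*0.000000 + p_m*0.000000 + p_d*0.000000] = 0.000000
  V(1,+0) = exp(-r*dt) * [p_u*6.603923 + p_m*0.000000 + p_d*0.000000] = 0.875341
  V(1,+1) = exp(-r*dt) * [p_u*18.422885 + p_m*6.603923 + p_d*0.000000] = 6.766006
  V(0,+0) = exp(-r*dt) * [p_u*6.766006 + p_m*0.875341 + p_d*0.000000] = 1.469976

Answer: Price = V(0,0) = 1.4700


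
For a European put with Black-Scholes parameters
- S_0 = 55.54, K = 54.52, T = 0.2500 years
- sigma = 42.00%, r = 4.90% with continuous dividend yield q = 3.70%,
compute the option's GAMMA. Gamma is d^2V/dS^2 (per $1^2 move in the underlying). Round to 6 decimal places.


d1 = 0.2075517860; d2 = -0.0024482140
phi(d1) = 0.3904413921; exp(-qT) = 0.9907926496; exp(-rT) = 0.9878247258
Gamma = exp(-qT) * phi(d1) / (S * sigma * sqrt(T)) = 0.9907926496 * 0.3904413921 / (55.5400 * 0.4200 * 0.5000000000) = 0.033168

Answer: Gamma = 0.033168


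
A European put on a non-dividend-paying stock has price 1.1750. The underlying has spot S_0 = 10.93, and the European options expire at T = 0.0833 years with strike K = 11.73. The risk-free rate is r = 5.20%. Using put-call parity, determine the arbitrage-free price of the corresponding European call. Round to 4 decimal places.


Put-call parity: C - P = S_0 * exp(-qT) - K * exp(-rT).
S_0 * exp(-qT) = 10.9300 * 1.00000000 = 10.93000000
K * exp(-rT) = 11.7300 * 0.99567777 = 11.67930022
C = P + S*exp(-qT) - K*exp(-rT)
C = 1.1750 + 10.93000000 - 11.67930022 = 0.4257

Answer: Call price = 0.4257


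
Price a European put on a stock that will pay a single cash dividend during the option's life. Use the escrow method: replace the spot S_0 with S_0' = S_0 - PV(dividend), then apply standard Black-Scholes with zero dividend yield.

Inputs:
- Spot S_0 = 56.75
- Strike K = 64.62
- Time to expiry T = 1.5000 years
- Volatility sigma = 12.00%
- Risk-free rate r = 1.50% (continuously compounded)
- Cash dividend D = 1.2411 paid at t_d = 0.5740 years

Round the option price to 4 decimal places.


Answer: Price = 8.5685

Derivation:
PV(D) = D * exp(-r * t_d) = 1.2411 * 0.99142696 = 1.23046000
S_0' = S_0 - PV(D) = 56.7500 - 1.23046000 = 55.51954000
d1 = (ln(S_0'/K) + (r + sigma^2/2)*T) / (sigma*sqrt(T)) = -0.80621505
d2 = d1 - sigma*sqrt(T) = -0.95318443
exp(-rT) = 0.97775124
N(-d1) = 0.78994057; N(-d2) = 0.82975168
P = K * exp(-rT) * N(-d2) - S_0' * N(-d1) = 64.6200 * 0.97775124 * 0.82975168 - 55.51954000 * 0.78994057 = 8.5685


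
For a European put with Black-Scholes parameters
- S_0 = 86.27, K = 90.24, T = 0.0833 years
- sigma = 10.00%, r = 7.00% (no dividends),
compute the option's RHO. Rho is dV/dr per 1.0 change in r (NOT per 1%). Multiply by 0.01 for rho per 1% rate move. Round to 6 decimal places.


Answer: Rho = -6.836937

Derivation:
d1 = -1.3423783699; d2 = -1.3712401093
phi(d1) = 0.1620373561; exp(-qT) = 1.0000000000; exp(-rT) = 0.9941859673
N(-d2) = 0.9148499407
Rho = -K*T*exp(-rT)*N(-d2) = -90.2400 * 0.0833 * 0.9941859673 * 0.9148499407 = -6.836937


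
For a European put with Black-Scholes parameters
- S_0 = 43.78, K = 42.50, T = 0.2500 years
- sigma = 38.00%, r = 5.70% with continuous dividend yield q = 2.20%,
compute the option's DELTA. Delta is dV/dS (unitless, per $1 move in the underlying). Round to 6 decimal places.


Answer: Delta = -0.381045

Derivation:
d1 = 0.2972264009; d2 = 0.1072264009
phi(d1) = 0.3817038244; exp(-qT) = 0.9945150973; exp(-rT) = 0.9858510507
N(-d1) = 0.3831468336
Delta = -exp(-qT) * N(-d1) = -0.9945150973 * 0.3831468336 = -0.381045


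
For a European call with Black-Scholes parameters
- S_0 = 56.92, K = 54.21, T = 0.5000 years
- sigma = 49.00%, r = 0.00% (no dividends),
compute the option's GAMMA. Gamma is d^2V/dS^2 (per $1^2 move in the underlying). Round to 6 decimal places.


Answer: Gamma = 0.019255

Derivation:
d1 = 0.3140315473; d2 = -0.0324507754
phi(d1) = 0.3797483663; exp(-qT) = 1.0000000000; exp(-rT) = 1.0000000000
Gamma = exp(-qT) * phi(d1) / (S * sigma * sqrt(T)) = 1.0000000000 * 0.3797483663 / (56.9200 * 0.4900 * 0.7071067812) = 0.019255


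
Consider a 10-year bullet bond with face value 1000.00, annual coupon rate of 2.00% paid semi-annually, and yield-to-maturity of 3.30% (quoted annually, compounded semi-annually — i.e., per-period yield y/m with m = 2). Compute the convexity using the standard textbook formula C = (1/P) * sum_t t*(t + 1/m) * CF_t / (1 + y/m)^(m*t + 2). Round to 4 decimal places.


Answer: Convexity = 88.8417

Derivation:
Coupon per period c = face * coupon_rate / m = 10.000000
Periods per year m = 2; per-period yield y/m = 0.016500
Number of cashflows N = 20
Cashflows (t years, CF_t, discount factor 1/(1+y/m)^(m*t), PV):
  t = 0.5000: CF_t = 10.000000, DF = 0.983768, PV = 9.837678
  t = 1.0000: CF_t = 10.000000, DF = 0.967799, PV = 9.677991
  t = 1.5000: CF_t = 10.000000, DF = 0.952090, PV = 9.520897
  t = 2.0000: CF_t = 10.000000, DF = 0.936635, PV = 9.366352
  t = 2.5000: CF_t = 10.000000, DF = 0.921432, PV = 9.214316
  t = 3.0000: CF_t = 10.000000, DF = 0.906475, PV = 9.064747
  t = 3.5000: CF_t = 10.000000, DF = 0.891761, PV = 8.917607
  t = 4.0000: CF_t = 10.000000, DF = 0.877285, PV = 8.772855
  t = 4.5000: CF_t = 10.000000, DF = 0.863045, PV = 8.630452
  t = 5.0000: CF_t = 10.000000, DF = 0.849036, PV = 8.490361
  t = 5.5000: CF_t = 10.000000, DF = 0.835254, PV = 8.352544
  t = 6.0000: CF_t = 10.000000, DF = 0.821696, PV = 8.216964
  t = 6.5000: CF_t = 10.000000, DF = 0.808359, PV = 8.083585
  t = 7.0000: CF_t = 10.000000, DF = 0.795237, PV = 7.952371
  t = 7.5000: CF_t = 10.000000, DF = 0.782329, PV = 7.823287
  t = 8.0000: CF_t = 10.000000, DF = 0.769630, PV = 7.696298
  t = 8.5000: CF_t = 10.000000, DF = 0.757137, PV = 7.571370
  t = 9.0000: CF_t = 10.000000, DF = 0.744847, PV = 7.448471
  t = 9.5000: CF_t = 10.000000, DF = 0.732757, PV = 7.327566
  t = 10.0000: CF_t = 1010.000000, DF = 0.720862, PV = 728.070969
Price P = sum_t PV_t = 890.036682
Convexity numerator sum_t t*(t + 1/m) * CF_t / (1+y/m)^(m*t + 2):
  t = 0.5000: term = 4.760448
  t = 1.0000: term = 14.049528
  t = 1.5000: term = 27.642947
  t = 2.0000: term = 45.323737
  t = 2.5000: term = 66.882051
  t = 3.0000: term = 92.114974
  t = 3.5000: term = 120.826331
  t = 4.0000: term = 152.826503
  t = 4.5000: term = 187.932247
  t = 5.0000: term = 225.966520
  t = 5.5000: term = 266.758312
  t = 6.0000: term = 310.142473
  t = 6.5000: term = 355.959552
  t = 7.0000: term = 404.055642
  t = 7.5000: term = 454.282220
  t = 8.0000: term = 506.495999
  t = 8.5000: term = 560.558779
  t = 9.0000: term = 616.337305
  t = 9.5000: term = 673.703127
  t = 10.0000: term = 73985.778412
Convexity = (1/P) * sum = 79072.397109 / 890.036682 = 88.841728


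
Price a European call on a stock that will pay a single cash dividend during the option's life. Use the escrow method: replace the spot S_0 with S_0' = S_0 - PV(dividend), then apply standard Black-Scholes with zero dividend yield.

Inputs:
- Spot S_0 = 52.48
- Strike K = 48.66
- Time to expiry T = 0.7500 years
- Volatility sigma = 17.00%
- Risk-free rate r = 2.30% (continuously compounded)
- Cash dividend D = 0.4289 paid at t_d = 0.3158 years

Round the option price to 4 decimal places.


Answer: Price = 5.5144

Derivation:
PV(D) = D * exp(-r * t_d) = 0.4289 * 0.99276291 = 0.42579601
S_0' = S_0 - PV(D) = 52.4800 - 0.42579601 = 52.05420399
d1 = (ln(S_0'/K) + (r + sigma^2/2)*T) / (sigma*sqrt(T)) = 0.64877680
d2 = d1 - sigma*sqrt(T) = 0.50155248
exp(-rT) = 0.98289793
N(d1) = 0.74175867; N(d2) = 0.69200882
C = S_0' * N(d1) - K * exp(-rT) * N(d2) = 52.05420399 * 0.74175867 - 48.6600 * 0.98289793 * 0.69200882 = 5.5144


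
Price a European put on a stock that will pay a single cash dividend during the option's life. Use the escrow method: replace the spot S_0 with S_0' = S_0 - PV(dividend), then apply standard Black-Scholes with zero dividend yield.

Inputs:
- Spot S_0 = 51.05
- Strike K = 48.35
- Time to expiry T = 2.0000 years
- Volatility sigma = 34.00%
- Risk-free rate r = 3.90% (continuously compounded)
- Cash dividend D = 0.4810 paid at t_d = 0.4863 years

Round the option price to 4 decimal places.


PV(D) = D * exp(-r * t_d) = 0.4810 * 0.98121302 = 0.47196346
S_0' = S_0 - PV(D) = 51.0500 - 0.47196346 = 50.57803654
d1 = (ln(S_0'/K) + (r + sigma^2/2)*T) / (sigma*sqrt(T)) = 0.49632906
d2 = d1 - sigma*sqrt(T) = 0.01549645
exp(-rT) = 0.92496443
N(-d1) = 0.30983113; N(-d2) = 0.49381806
P = K * exp(-rT) * N(-d2) - S_0' * N(-d1) = 48.3500 * 0.92496443 * 0.49381806 - 50.57803654 * 0.30983113 = 6.4139

Answer: Price = 6.4139


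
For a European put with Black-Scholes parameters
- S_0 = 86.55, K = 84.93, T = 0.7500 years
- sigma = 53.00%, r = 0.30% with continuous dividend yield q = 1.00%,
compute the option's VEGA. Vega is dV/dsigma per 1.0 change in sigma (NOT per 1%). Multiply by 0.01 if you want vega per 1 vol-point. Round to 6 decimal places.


Answer: Vega = 28.698476

Derivation:
d1 = 0.2592245929; d2 = -0.1997688712
phi(d1) = 0.3857610171; exp(-qT) = 0.9925280548; exp(-rT) = 0.9977525294
Vega = S * exp(-qT) * phi(d1) * sqrt(T) = 86.5500 * 0.9925280548 * 0.3857610171 * 0.8660254038 = 28.698476


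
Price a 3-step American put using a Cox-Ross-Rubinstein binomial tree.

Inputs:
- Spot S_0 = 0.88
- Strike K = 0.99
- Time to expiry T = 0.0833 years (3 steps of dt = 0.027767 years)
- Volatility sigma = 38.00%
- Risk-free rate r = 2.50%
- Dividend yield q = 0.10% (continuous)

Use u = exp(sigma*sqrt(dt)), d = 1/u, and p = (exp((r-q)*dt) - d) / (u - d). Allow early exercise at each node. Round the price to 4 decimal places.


Answer: Price = V(0,0) = 0.1175

Derivation:
dt = T/N = 0.027767
u = exp(sigma*sqrt(dt)) = 1.065368; d = 1/u = 0.938642
p = (exp((r-q)*dt) - d) / (u - d) = 0.489435
Discount per step: exp(-r*dt) = 0.999306
Stock lattice S(k, i) with i counting down-moves:
  k=0: S(0,0) = 0.8800
  k=1: S(1,0) = 0.9375; S(1,1) = 0.8260
  k=2: S(2,0) = 0.9988; S(2,1) = 0.8800; S(2,2) = 0.7753
  k=3: S(3,0) = 1.0641; S(3,1) = 0.9375; S(3,2) = 0.8260; S(3,3) = 0.7278
Terminal payoffs V(N, i) = max(K - S_T, 0):
  V(3,0) = 0.000000; V(3,1) = 0.052476; V(3,2) = 0.163995; V(3,3) = 0.262248
Backward induction: V(k, i) = exp(-r*dt) * [p * V(k+1, i) + (1-p) * V(k+1, i+1)]; then take max(V_cont, immediate exercise) for American.
  V(2,0) = exp(-r*dt) * [p*0.000000 + (1-p)*0.052476] = 0.026774; exercise = 0.000000; V(2,0) = max -> 0.026774
  V(2,1) = exp(-r*dt) * [p*0.052476 + (1-p)*0.163995] = 0.109337; exercise = 0.110000; V(2,1) = max -> 0.110000
  V(2,2) = exp(-r*dt) * [p*0.163995 + (1-p)*0.262248] = 0.214011; exercise = 0.214676; V(2,2) = max -> 0.214676
  V(1,0) = exp(-r*dt) * [p*0.026774 + (1-p)*0.110000] = 0.069218; exercise = 0.052476; V(1,0) = max -> 0.069218
  V(1,1) = exp(-r*dt) * [p*0.110000 + (1-p)*0.214676] = 0.163331; exercise = 0.163995; V(1,1) = max -> 0.163995
  V(0,0) = exp(-r*dt) * [p*0.069218 + (1-p)*0.163995] = 0.117526; exercise = 0.110000; V(0,0) = max -> 0.117526


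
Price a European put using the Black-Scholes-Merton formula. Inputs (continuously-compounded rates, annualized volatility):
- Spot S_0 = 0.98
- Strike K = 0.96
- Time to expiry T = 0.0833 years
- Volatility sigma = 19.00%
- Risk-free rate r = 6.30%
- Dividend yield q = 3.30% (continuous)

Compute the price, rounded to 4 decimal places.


d1 = (ln(S/K) + (r - q + 0.5*sigma^2) * T) / (sigma * sqrt(T)) = 0.44899822
d2 = d1 - sigma * sqrt(T) = 0.39416091
exp(-rT) = 0.99476585; exp(-qT) = 0.99725487
P = K * exp(-rT) * N(-d2) - S_0 * exp(-qT) * N(-d1)
N(-d1) = 0.32671647; N(-d2) = 0.34673112
P = 0.9600 * 0.99476585 * 0.34673112 - 0.9800 * 0.99725487 * 0.32671647 = 0.0118

Answer: Price = 0.0118


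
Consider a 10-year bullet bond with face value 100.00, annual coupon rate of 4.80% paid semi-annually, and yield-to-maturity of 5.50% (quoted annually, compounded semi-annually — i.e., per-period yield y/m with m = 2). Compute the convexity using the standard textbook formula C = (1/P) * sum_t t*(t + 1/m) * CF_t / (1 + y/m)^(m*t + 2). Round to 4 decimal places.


Coupon per period c = face * coupon_rate / m = 2.400000
Periods per year m = 2; per-period yield y/m = 0.027500
Number of cashflows N = 20
Cashflows (t years, CF_t, discount factor 1/(1+y/m)^(m*t), PV):
  t = 0.5000: CF_t = 2.400000, DF = 0.973236, PV = 2.335766
  t = 1.0000: CF_t = 2.400000, DF = 0.947188, PV = 2.273252
  t = 1.5000: CF_t = 2.400000, DF = 0.921838, PV = 2.212411
  t = 2.0000: CF_t = 2.400000, DF = 0.897166, PV = 2.153198
  t = 2.5000: CF_t = 2.400000, DF = 0.873154, PV = 2.095570
  t = 3.0000: CF_t = 2.400000, DF = 0.849785, PV = 2.039484
  t = 3.5000: CF_t = 2.400000, DF = 0.827041, PV = 1.984899
  t = 4.0000: CF_t = 2.400000, DF = 0.804906, PV = 1.931775
  t = 4.5000: CF_t = 2.400000, DF = 0.783364, PV = 1.880073
  t = 5.0000: CF_t = 2.400000, DF = 0.762398, PV = 1.829755
  t = 5.5000: CF_t = 2.400000, DF = 0.741993, PV = 1.780783
  t = 6.0000: CF_t = 2.400000, DF = 0.722134, PV = 1.733123
  t = 6.5000: CF_t = 2.400000, DF = 0.702807, PV = 1.686737
  t = 7.0000: CF_t = 2.400000, DF = 0.683997, PV = 1.641593
  t = 7.5000: CF_t = 2.400000, DF = 0.665691, PV = 1.597658
  t = 8.0000: CF_t = 2.400000, DF = 0.647874, PV = 1.554898
  t = 8.5000: CF_t = 2.400000, DF = 0.630535, PV = 1.513283
  t = 9.0000: CF_t = 2.400000, DF = 0.613659, PV = 1.472781
  t = 9.5000: CF_t = 2.400000, DF = 0.597235, PV = 1.433364
  t = 10.0000: CF_t = 102.400000, DF = 0.581251, PV = 59.520058
Price P = sum_t PV_t = 94.670462
Convexity numerator sum_t t*(t + 1/m) * CF_t / (1+y/m)^(m*t + 2):
  t = 0.5000: term = 1.106205
  t = 1.0000: term = 3.229797
  t = 1.5000: term = 6.286709
  t = 2.0000: term = 10.197419
  t = 2.5000: term = 14.886743
  t = 3.0000: term = 20.283640
  t = 3.5000: term = 26.321025
  t = 4.0000: term = 32.935590
  t = 4.5000: term = 40.067627
  t = 5.0000: term = 47.660870
  t = 5.5000: term = 55.662330
  t = 6.0000: term = 64.022145
  t = 6.5000: term = 72.693433
  t = 7.0000: term = 81.632154
  t = 7.5000: term = 90.796974
  t = 8.0000: term = 100.149135
  t = 8.5000: term = 109.652338
  t = 9.0000: term = 119.272616
  t = 9.5000: term = 128.978228
  t = 10.0000: term = 5919.553959
Convexity = (1/P) * sum = 6945.388938 / 94.670462 = 73.363843

Answer: Convexity = 73.3638


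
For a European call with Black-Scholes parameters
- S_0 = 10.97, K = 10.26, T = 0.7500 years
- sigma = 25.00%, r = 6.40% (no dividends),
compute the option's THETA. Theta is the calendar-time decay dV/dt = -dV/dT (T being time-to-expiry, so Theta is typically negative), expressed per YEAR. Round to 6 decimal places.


d1 = 0.6390063568; d2 = 0.4225000059
phi(d1) = 0.3252688866; exp(-qT) = 1.0000000000; exp(-rT) = 0.9531337871
Theta = -S*exp(-qT)*phi(d1)*sigma/(2*sqrt(T)) - r*K*exp(-rT)*N(d2) + q*S*exp(-qT)*N(d1)
N(d1) = 0.7385906017; N(d2) = 0.6636699518; sqrt(T) = 0.8660254038
Term 1 = -10.9700 * 1.0000000000 * 0.3252688866 * 0.2500 / (2 * 0.8660254038) = -0.5150252623
Term 2 = -0.0640 * 10.2600 * 0.9531337871 * 0.6636699518 = -0.4153683054
Term 3 = 0 (no dividend yield, q = 0)
Theta = -0.5150252623 + (-0.4153683054) + (0.0000000000) = -0.930394

Answer: Theta = -0.930394


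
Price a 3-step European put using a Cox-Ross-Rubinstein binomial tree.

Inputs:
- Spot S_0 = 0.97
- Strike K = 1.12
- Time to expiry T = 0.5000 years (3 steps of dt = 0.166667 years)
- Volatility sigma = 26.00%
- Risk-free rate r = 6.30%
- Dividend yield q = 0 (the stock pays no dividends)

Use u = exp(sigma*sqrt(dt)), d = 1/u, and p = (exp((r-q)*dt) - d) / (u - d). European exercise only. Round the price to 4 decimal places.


Answer: Price = V(0,0) = 0.1449

Derivation:
dt = T/N = 0.166667
u = exp(sigma*sqrt(dt)) = 1.111983; d = 1/u = 0.899295
p = (exp((r-q)*dt) - d) / (u - d) = 0.523117
Discount per step: exp(-r*dt) = 0.989555
Stock lattice S(k, i) with i counting down-moves:
  k=0: S(0,0) = 0.9700
  k=1: S(1,0) = 1.0786; S(1,1) = 0.8723
  k=2: S(2,0) = 1.1994; S(2,1) = 0.9700; S(2,2) = 0.7845
  k=3: S(3,0) = 1.3337; S(3,1) = 1.0786; S(3,2) = 0.8723; S(3,3) = 0.7055
Terminal payoffs V(N, i) = max(K - S_T, 0):
  V(3,0) = 0.000000; V(3,1) = 0.041377; V(3,2) = 0.247684; V(3,3) = 0.414531
Backward induction: V(k, i) = exp(-r*dt) * [p * V(k+1, i) + (1-p) * V(k+1, i+1)].
  V(2,0) = exp(-r*dt) * [p*0.000000 + (1-p)*0.041377] = 0.019526
  V(2,1) = exp(-r*dt) * [p*0.041377 + (1-p)*0.247684] = 0.138302
  V(2,2) = exp(-r*dt) * [p*0.247684 + (1-p)*0.414531] = 0.323833
  V(1,0) = exp(-r*dt) * [p*0.019526 + (1-p)*0.138302] = 0.075372
  V(1,1) = exp(-r*dt) * [p*0.138302 + (1-p)*0.323833] = 0.224409
  V(0,0) = exp(-r*dt) * [p*0.075372 + (1-p)*0.224409] = 0.144916


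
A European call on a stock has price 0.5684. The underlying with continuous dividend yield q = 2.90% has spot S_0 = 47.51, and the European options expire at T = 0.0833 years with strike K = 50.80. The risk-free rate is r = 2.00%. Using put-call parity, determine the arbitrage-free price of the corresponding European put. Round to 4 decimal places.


Answer: Put price = 3.8885

Derivation:
Put-call parity: C - P = S_0 * exp(-qT) - K * exp(-rT).
S_0 * exp(-qT) = 47.5100 * 0.99758722 = 47.39536861
K * exp(-rT) = 50.8000 * 0.99833539 = 50.71543766
P = C - S*exp(-qT) + K*exp(-rT)
P = 0.5684 - 47.39536861 + 50.71543766 = 3.8885


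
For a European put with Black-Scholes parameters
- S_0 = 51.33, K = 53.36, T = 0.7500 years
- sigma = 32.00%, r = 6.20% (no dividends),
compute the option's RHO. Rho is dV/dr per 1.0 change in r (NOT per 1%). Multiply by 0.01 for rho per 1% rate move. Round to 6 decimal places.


Answer: Rho = -20.784929

Derivation:
d1 = 0.1663994741; d2 = -0.1107286551
phi(d1) = 0.3934572231; exp(-qT) = 1.0000000000; exp(-rT) = 0.9545645606
N(-d2) = 0.5440842389
Rho = -K*T*exp(-rT)*N(-d2) = -53.3600 * 0.7500 * 0.9545645606 * 0.5440842389 = -20.784929


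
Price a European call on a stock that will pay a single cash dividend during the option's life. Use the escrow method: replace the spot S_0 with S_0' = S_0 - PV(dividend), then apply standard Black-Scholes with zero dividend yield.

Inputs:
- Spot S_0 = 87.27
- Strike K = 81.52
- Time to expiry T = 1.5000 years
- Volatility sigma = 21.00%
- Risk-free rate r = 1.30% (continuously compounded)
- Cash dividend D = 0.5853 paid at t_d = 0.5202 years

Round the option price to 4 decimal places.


PV(D) = D * exp(-r * t_d) = 0.5853 * 0.99326021 = 0.58135520
S_0' = S_0 - PV(D) = 87.2700 - 0.58135520 = 86.68864480
d1 = (ln(S_0'/K) + (r + sigma^2/2)*T) / (sigma*sqrt(T)) = 0.44343352
d2 = d1 - sigma*sqrt(T) = 0.18623710
exp(-rT) = 0.98068890
N(d1) = 0.67127390; N(d2) = 0.57387058
C = S_0' * N(d1) - K * exp(-rT) * N(d2) = 86.68864480 * 0.67127390 - 81.5200 * 0.98068890 * 0.57387058 = 12.3133

Answer: Price = 12.3133


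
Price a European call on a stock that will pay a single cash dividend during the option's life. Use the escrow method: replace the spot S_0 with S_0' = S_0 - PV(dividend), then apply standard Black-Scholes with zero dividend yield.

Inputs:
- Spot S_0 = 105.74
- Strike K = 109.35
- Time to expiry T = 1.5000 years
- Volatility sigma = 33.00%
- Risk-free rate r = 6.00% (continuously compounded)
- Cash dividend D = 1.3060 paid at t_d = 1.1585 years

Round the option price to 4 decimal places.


Answer: Price = 18.7629

Derivation:
PV(D) = D * exp(-r * t_d) = 1.3060 * 0.93285080 = 1.21830315
S_0' = S_0 - PV(D) = 105.7400 - 1.21830315 = 104.52169685
d1 = (ln(S_0'/K) + (r + sigma^2/2)*T) / (sigma*sqrt(T)) = 0.31302977
d2 = d1 - sigma*sqrt(T) = -0.09113604
exp(-rT) = 0.91393119
N(d1) = 0.62287098; N(d2) = 0.46369225
C = S_0' * N(d1) - K * exp(-rT) * N(d2) = 104.52169685 * 0.62287098 - 109.3500 * 0.91393119 * 0.46369225 = 18.7629


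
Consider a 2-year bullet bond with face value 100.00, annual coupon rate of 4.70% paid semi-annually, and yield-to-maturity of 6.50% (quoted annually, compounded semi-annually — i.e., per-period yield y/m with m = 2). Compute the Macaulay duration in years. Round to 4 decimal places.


Coupon per period c = face * coupon_rate / m = 2.350000
Periods per year m = 2; per-period yield y/m = 0.032500
Number of cashflows N = 4
Cashflows (t years, CF_t, discount factor 1/(1+y/m)^(m*t), PV):
  t = 0.5000: CF_t = 2.350000, DF = 0.968523, PV = 2.276029
  t = 1.0000: CF_t = 2.350000, DF = 0.938037, PV = 2.204386
  t = 1.5000: CF_t = 2.350000, DF = 0.908510, PV = 2.134999
  t = 2.0000: CF_t = 102.350000, DF = 0.879913, PV = 90.059101
Price P = sum_t PV_t = 96.674515
Macaulay numerator sum_t t * PV_t:
  t * PV_t at t = 0.5000: 1.138015
  t * PV_t at t = 1.0000: 2.204386
  t * PV_t at t = 1.5000: 3.202499
  t * PV_t at t = 2.0000: 180.118201
Macaulay duration D = (sum_t t * PV_t) / P = 186.663101 / 96.674515 = 1.930841

Answer: Macaulay duration = 1.9308 years
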